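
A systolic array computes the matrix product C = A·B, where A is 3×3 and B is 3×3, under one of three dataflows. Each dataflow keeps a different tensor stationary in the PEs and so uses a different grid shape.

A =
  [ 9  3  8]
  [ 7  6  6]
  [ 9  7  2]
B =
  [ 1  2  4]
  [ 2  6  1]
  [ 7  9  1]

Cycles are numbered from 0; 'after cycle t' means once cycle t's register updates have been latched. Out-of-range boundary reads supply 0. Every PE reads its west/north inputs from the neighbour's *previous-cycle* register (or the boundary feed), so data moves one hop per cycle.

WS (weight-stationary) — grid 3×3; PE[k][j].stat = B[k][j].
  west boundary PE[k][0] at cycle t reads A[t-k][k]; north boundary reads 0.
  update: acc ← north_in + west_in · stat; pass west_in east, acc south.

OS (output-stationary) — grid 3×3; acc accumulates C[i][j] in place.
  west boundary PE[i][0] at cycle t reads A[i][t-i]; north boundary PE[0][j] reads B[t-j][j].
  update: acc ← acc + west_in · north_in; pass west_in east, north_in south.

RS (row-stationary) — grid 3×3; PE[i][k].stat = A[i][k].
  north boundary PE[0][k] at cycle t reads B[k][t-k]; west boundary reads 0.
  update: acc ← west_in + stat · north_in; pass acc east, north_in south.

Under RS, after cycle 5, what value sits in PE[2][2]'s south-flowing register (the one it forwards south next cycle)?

RS (3×3). Following PE[2][2] plus its west/north inputs:
  [0] (1,2) acc=0 (h:0 v:0)
  [0] (2,1) acc=0 (h:0 v:0)
  [0] (2,2) acc=0 (h:0 v:0)
  [1] (1,2) acc=0 (h:0 v:0)
  [1] (2,1) acc=0 (h:0 v:0)
  [1] (2,2) acc=0 (h:0 v:0)
  [2] (1,2) acc=0 (h:0 v:0)
  [2] (2,1) acc=0 (h:0 v:0)
  [2] (2,2) acc=0 (h:0 v:0)
  [3] (1,2) acc=61 (h:61 v:7)
  [3] (2,1) acc=23 (h:23 v:2)
  [3] (2,2) acc=0 (h:0 v:0)
  [4] (1,2) acc=104 (h:104 v:9)
  [4] (2,1) acc=60 (h:60 v:6)
  [4] (2,2) acc=37 (h:37 v:7)
  [5] (1,2) acc=40 (h:40 v:1)
  [5] (2,1) acc=43 (h:43 v:1)
  [5] (2,2) acc=78 (h:78 v:9)

register = 9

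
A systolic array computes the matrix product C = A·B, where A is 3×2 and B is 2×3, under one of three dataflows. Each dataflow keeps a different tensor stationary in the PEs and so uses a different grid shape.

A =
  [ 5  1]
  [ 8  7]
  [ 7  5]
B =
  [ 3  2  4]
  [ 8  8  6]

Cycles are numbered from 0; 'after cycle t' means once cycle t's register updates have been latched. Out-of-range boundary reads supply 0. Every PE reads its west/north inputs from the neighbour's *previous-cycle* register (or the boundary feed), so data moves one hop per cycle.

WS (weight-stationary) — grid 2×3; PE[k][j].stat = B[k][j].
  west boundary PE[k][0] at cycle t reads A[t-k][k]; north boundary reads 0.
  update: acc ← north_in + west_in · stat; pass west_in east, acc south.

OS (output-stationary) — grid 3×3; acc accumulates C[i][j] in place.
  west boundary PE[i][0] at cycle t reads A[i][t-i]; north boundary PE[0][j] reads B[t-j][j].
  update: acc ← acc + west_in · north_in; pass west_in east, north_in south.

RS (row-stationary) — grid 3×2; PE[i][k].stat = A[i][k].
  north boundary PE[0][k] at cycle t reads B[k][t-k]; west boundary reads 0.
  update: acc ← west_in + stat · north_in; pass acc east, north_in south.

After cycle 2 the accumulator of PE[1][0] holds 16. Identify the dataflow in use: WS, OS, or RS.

WS [2×3] PE[1][0] across cycles:
  [0] (1,0) acc=0 (h:0 v:0)
  [1] (1,0) acc=23 (h:1 v:23)
  [2] (1,0) acc=80 (h:7 v:80)
OS [3×3] PE[1][0] across cycles:
  [0] (1,0) acc=0 (h:0 v:0)
  [1] (1,0) acc=24 (h:8 v:3)
  [2] (1,0) acc=80 (h:7 v:8)
RS [3×2] PE[1][0] across cycles:
  [0] (1,0) acc=0 (h:0 v:0)
  [1] (1,0) acc=24 (h:24 v:3)
  [2] (1,0) acc=16 (h:16 v:2)

dataflow = RS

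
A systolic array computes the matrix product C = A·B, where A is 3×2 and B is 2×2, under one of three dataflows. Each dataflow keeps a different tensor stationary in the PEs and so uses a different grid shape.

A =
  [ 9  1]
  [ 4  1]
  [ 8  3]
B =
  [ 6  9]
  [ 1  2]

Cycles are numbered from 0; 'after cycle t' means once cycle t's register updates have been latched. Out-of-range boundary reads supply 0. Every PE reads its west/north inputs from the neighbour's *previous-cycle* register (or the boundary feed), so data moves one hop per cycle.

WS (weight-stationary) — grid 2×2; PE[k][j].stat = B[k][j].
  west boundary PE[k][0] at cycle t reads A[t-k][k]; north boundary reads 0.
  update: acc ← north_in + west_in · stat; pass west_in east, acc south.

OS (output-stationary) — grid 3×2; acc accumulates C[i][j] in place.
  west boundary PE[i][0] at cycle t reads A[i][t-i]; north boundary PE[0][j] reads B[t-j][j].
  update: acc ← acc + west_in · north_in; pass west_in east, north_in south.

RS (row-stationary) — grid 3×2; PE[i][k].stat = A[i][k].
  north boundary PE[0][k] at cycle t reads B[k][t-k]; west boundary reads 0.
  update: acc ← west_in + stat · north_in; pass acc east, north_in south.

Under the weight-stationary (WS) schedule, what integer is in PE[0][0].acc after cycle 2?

WS (2×2). Following PE[0][0] plus its west/north inputs:
  [0] (0,0) acc=54 (h:9 v:54)
  [1] (0,0) acc=24 (h:4 v:24)
  [2] (0,0) acc=48 (h:8 v:48)

PE[0][0].acc = 48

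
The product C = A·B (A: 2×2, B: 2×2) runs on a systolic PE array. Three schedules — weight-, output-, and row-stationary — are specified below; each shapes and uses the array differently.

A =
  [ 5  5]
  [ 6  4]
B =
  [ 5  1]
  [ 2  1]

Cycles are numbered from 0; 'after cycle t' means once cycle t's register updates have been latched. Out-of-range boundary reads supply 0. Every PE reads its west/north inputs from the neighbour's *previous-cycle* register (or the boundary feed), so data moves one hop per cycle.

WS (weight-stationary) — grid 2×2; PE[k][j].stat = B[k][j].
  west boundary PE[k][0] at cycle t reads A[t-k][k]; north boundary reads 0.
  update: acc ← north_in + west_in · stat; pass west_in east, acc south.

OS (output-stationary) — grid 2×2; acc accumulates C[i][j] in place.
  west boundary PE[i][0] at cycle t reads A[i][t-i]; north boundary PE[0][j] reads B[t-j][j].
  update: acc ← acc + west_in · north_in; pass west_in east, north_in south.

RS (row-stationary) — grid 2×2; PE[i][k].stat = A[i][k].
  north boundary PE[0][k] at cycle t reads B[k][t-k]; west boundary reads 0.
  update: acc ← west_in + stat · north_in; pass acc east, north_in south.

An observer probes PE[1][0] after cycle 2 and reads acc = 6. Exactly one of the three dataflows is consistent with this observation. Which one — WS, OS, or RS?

WS (2×2 grid), PE[1][0]:
  step 0 · PE1,0: acc=0; fwd→0 fwd↓0
  step 1 · PE1,0: acc=35; fwd→5 fwd↓35
  step 2 · PE1,0: acc=38; fwd→4 fwd↓38
OS (2×2 grid), PE[1][0]:
  step 0 · PE1,0: acc=0; fwd→0 fwd↓0
  step 1 · PE1,0: acc=30; fwd→6 fwd↓5
  step 2 · PE1,0: acc=38; fwd→4 fwd↓2
RS (2×2 grid), PE[1][0]:
  step 0 · PE1,0: acc=0; fwd→0 fwd↓0
  step 1 · PE1,0: acc=30; fwd→30 fwd↓5
  step 2 · PE1,0: acc=6; fwd→6 fwd↓1

dataflow = RS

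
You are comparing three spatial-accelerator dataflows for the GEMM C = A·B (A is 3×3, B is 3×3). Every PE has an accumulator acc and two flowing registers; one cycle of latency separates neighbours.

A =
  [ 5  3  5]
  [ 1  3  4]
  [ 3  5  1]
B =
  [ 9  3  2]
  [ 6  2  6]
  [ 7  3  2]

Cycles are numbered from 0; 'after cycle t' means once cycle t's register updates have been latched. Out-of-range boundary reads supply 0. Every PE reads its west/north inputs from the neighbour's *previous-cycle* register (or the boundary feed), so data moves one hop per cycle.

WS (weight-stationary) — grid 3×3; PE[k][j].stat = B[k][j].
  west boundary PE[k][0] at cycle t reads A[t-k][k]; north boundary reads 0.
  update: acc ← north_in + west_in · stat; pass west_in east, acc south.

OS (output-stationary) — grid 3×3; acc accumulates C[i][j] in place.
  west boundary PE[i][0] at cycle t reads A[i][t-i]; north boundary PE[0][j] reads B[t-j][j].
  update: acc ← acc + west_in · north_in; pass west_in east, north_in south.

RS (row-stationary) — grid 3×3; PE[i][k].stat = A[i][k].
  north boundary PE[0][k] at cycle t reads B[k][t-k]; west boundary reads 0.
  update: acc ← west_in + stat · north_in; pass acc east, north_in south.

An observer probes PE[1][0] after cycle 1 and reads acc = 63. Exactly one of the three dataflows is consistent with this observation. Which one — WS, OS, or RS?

dataflow = WS

Under WS (3×3), PE[1][0]:
  @0  [1,0]  acc 0  |  →0  ↓0
  @1  [1,0]  acc 63  |  →3  ↓63
Under OS (3×3), PE[1][0]:
  @0  [1,0]  acc 0  |  →0  ↓0
  @1  [1,0]  acc 9  |  →1  ↓9
Under RS (3×3), PE[1][0]:
  @0  [1,0]  acc 0  |  →0  ↓0
  @1  [1,0]  acc 9  |  →9  ↓9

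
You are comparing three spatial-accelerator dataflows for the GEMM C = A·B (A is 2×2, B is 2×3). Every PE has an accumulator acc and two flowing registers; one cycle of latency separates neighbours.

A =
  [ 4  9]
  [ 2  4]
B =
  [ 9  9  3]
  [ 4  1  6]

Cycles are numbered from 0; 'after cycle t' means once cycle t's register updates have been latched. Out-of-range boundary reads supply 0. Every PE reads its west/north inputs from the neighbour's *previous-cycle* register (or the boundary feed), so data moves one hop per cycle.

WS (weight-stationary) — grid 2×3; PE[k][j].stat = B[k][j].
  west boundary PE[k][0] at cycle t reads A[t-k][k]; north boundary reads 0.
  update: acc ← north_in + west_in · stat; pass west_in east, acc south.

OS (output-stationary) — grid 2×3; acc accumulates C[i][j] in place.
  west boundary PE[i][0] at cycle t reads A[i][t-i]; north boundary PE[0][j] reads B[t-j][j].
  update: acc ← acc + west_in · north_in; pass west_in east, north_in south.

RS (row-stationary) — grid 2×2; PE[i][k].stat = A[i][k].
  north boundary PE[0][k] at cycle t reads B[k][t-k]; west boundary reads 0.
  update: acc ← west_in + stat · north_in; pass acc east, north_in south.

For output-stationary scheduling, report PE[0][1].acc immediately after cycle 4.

PE[0][1].acc = 45

OS (2×3). Following PE[0][1] plus its west/north inputs:
  0: (0,0).acc=36  regs=<4,9>
  0: (0,1).acc=0  regs=<0,0>
  1: (0,0).acc=72  regs=<9,4>
  1: (0,1).acc=36  regs=<4,9>
  2: (0,0).acc=72  regs=<0,0>
  2: (0,1).acc=45  regs=<9,1>
  3: (0,0).acc=72  regs=<0,0>
  3: (0,1).acc=45  regs=<0,0>
  4: (0,0).acc=72  regs=<0,0>
  4: (0,1).acc=45  regs=<0,0>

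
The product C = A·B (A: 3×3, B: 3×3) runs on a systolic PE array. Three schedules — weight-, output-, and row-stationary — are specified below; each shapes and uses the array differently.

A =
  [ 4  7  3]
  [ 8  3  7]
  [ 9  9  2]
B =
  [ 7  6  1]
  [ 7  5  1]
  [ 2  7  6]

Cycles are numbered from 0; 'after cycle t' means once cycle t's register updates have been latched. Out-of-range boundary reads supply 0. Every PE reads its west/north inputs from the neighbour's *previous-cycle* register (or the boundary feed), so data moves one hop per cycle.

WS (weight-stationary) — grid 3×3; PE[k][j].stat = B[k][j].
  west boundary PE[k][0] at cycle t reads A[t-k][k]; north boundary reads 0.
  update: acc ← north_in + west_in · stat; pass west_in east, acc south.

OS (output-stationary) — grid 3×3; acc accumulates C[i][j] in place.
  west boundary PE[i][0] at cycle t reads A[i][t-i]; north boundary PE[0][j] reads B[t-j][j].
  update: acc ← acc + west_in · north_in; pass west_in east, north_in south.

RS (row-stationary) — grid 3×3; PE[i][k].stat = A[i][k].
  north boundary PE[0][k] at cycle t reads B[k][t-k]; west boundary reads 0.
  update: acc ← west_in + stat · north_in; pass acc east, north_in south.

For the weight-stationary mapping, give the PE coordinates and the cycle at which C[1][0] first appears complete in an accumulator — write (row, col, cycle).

(row, col, cycle) = (2, 0, 3)

Under WS, C[1][0] lands at PE[2][0]:
  step 0 · PE2,0: acc=0; fwd→0 fwd↓0
  step 1 · PE2,0: acc=0; fwd→0 fwd↓0
  step 2 · PE2,0: acc=83; fwd→3 fwd↓83
  step 3 · PE2,0: acc=91; fwd→7 fwd↓91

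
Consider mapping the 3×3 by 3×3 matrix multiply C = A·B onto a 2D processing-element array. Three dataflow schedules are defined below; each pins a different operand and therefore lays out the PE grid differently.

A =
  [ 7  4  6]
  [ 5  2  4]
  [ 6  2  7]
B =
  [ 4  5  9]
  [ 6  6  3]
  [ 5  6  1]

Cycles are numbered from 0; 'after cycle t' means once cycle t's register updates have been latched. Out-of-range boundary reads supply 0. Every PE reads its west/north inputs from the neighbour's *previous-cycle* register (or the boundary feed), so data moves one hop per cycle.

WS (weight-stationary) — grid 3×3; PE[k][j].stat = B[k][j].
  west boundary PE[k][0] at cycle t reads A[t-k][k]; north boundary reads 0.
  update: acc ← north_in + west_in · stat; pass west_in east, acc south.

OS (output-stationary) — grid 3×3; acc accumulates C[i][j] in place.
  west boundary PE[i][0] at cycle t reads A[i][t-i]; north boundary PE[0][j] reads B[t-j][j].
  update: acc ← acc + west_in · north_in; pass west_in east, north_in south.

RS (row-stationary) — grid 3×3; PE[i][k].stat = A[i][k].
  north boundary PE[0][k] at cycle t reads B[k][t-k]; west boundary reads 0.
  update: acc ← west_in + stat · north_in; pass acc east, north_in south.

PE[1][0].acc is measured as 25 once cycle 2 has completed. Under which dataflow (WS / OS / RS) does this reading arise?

WS [3×3] PE[1][0] across cycles:
  [0] (1,0) acc=0 (h:0 v:0)
  [1] (1,0) acc=52 (h:4 v:52)
  [2] (1,0) acc=32 (h:2 v:32)
OS [3×3] PE[1][0] across cycles:
  [0] (1,0) acc=0 (h:0 v:0)
  [1] (1,0) acc=20 (h:5 v:4)
  [2] (1,0) acc=32 (h:2 v:6)
RS [3×3] PE[1][0] across cycles:
  [0] (1,0) acc=0 (h:0 v:0)
  [1] (1,0) acc=20 (h:20 v:4)
  [2] (1,0) acc=25 (h:25 v:5)

dataflow = RS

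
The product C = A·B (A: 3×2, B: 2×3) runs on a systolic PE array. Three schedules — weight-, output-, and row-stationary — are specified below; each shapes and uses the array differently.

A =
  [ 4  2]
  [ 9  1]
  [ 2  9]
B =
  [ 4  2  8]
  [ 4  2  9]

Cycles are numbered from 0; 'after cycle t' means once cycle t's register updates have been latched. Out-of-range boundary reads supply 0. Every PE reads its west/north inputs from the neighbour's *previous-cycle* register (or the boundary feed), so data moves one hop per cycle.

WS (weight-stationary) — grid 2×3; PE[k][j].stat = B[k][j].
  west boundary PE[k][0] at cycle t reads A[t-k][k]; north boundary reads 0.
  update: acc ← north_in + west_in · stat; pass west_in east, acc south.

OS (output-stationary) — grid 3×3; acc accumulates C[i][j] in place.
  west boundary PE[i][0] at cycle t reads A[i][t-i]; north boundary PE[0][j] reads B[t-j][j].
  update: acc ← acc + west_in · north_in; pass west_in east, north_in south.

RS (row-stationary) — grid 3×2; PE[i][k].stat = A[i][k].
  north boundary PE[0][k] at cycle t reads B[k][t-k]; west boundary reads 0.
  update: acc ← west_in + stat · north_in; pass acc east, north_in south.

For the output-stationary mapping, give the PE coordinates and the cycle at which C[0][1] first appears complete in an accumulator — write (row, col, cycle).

OS: C[0][1] accumulates in PE[0][1]:
  [0] (0,1) acc=0 (h:0 v:0)
  [1] (0,1) acc=8 (h:4 v:2)
  [2] (0,1) acc=12 (h:2 v:2)

(row, col, cycle) = (0, 1, 2)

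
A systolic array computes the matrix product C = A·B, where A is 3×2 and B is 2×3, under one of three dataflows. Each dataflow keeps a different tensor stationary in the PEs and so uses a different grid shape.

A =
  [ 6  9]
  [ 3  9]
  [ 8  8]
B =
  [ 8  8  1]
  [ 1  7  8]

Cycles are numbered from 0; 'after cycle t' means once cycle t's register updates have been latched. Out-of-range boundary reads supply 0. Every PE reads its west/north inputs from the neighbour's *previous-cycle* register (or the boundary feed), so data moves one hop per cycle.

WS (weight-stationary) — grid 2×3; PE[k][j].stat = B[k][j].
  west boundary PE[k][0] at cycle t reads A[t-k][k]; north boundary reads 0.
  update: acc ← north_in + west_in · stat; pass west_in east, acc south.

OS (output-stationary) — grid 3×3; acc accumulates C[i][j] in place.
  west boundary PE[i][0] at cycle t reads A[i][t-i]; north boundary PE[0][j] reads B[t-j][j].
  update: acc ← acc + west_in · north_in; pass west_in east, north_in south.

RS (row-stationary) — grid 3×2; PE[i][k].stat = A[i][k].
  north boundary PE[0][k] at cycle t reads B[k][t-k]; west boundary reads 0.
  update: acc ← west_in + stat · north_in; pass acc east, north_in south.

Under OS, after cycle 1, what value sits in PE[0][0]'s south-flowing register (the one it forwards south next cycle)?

register = 1

OS on a 3×3 grid — tracing PE[0][0] and its feeders:
  step 0 · PE0,0: acc=48; fwd→6 fwd↓8
  step 1 · PE0,0: acc=57; fwd→9 fwd↓1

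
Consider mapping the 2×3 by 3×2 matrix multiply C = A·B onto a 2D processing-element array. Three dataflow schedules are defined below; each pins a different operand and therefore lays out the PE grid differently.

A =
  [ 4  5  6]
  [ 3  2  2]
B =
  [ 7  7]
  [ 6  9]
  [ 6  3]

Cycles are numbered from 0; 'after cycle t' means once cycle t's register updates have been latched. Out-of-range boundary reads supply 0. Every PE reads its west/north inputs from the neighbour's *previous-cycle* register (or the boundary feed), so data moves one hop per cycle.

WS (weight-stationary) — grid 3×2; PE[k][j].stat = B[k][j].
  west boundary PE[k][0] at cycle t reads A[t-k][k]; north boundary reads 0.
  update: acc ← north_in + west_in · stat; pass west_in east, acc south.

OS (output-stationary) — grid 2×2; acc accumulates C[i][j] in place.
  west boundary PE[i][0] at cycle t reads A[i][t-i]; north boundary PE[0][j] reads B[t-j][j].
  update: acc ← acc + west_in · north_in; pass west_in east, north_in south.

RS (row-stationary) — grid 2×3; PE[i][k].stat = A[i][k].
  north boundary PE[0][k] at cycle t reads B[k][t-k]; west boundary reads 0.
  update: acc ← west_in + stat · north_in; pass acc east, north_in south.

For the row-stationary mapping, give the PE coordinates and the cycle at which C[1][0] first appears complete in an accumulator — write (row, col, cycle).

RS: C[1][0] accumulates in PE[1][2]:
  cycle 0: PE[1][2] → acc 0, east 0, south 0
  cycle 1: PE[1][2] → acc 0, east 0, south 0
  cycle 2: PE[1][2] → acc 0, east 0, south 0
  cycle 3: PE[1][2] → acc 45, east 45, south 6

(row, col, cycle) = (1, 2, 3)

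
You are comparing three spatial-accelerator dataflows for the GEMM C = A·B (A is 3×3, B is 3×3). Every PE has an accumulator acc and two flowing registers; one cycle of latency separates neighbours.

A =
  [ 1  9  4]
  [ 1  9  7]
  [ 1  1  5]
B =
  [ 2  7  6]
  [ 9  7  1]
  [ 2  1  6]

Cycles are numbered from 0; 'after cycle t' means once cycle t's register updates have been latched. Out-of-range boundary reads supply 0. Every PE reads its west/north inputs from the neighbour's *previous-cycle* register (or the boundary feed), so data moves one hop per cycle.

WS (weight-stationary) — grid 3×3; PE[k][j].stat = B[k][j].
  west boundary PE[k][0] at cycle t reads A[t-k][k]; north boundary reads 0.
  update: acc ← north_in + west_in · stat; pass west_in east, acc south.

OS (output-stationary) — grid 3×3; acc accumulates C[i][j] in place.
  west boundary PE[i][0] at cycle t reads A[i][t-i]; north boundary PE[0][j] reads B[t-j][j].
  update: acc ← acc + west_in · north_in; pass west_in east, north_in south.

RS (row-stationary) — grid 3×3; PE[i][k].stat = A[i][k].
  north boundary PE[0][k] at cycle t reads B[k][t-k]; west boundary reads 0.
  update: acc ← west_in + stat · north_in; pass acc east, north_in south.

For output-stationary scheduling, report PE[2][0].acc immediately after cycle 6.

PE[2][0].acc = 21

Tracing OS — 3×3 array, target PE[2][0]:
  step 0 · PE1,0: acc=0; fwd→0 fwd↓0
  step 0 · PE2,0: acc=0; fwd→0 fwd↓0
  step 1 · PE1,0: acc=2; fwd→1 fwd↓2
  step 1 · PE2,0: acc=0; fwd→0 fwd↓0
  step 2 · PE1,0: acc=83; fwd→9 fwd↓9
  step 2 · PE2,0: acc=2; fwd→1 fwd↓2
  step 3 · PE1,0: acc=97; fwd→7 fwd↓2
  step 3 · PE2,0: acc=11; fwd→1 fwd↓9
  step 4 · PE1,0: acc=97; fwd→0 fwd↓0
  step 4 · PE2,0: acc=21; fwd→5 fwd↓2
  step 5 · PE1,0: acc=97; fwd→0 fwd↓0
  step 5 · PE2,0: acc=21; fwd→0 fwd↓0
  step 6 · PE1,0: acc=97; fwd→0 fwd↓0
  step 6 · PE2,0: acc=21; fwd→0 fwd↓0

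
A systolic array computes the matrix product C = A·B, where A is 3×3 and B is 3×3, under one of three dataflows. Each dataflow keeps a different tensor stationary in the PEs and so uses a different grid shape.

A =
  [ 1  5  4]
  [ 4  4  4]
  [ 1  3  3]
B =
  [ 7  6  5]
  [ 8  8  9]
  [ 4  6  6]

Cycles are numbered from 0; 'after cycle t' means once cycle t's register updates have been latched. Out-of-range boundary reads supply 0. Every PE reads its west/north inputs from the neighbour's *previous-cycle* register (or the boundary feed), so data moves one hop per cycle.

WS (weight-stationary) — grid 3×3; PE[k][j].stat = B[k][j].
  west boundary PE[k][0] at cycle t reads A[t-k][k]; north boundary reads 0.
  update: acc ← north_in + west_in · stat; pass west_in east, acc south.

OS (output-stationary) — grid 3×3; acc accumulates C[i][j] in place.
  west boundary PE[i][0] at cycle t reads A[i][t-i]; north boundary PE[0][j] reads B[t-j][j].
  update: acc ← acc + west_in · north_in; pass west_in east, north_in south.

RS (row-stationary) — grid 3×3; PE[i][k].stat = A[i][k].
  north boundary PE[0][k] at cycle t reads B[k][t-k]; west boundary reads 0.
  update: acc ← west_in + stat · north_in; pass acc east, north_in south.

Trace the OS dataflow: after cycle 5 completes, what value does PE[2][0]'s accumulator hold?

OS on a 3×3 grid — tracing PE[2][0] and its feeders:
  0: (1,0).acc=0  regs=<0,0>
  0: (2,0).acc=0  regs=<0,0>
  1: (1,0).acc=28  regs=<4,7>
  1: (2,0).acc=0  regs=<0,0>
  2: (1,0).acc=60  regs=<4,8>
  2: (2,0).acc=7  regs=<1,7>
  3: (1,0).acc=76  regs=<4,4>
  3: (2,0).acc=31  regs=<3,8>
  4: (1,0).acc=76  regs=<0,0>
  4: (2,0).acc=43  regs=<3,4>
  5: (1,0).acc=76  regs=<0,0>
  5: (2,0).acc=43  regs=<0,0>

PE[2][0].acc = 43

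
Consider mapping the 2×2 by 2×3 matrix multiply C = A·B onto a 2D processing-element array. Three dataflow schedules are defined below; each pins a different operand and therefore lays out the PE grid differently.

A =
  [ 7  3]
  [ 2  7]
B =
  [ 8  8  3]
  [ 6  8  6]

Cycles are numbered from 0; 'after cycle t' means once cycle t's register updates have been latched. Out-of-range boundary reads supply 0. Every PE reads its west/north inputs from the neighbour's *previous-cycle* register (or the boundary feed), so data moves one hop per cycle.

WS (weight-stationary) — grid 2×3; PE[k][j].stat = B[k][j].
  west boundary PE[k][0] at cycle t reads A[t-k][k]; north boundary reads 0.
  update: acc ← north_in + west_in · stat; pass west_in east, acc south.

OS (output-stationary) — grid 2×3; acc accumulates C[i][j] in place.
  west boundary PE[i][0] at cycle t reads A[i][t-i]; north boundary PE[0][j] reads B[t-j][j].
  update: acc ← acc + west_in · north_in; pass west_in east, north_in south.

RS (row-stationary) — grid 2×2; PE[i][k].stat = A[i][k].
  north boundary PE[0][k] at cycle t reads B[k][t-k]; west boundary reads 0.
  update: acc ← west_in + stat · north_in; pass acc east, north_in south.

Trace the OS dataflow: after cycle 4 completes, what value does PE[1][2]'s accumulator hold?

OS 2×3: PE[1][2] cycle-by-cycle (with neighbour feeds):
  c0 r0c2: 0 / 0 / 0
  c0 r1c1: 0 / 0 / 0
  c0 r1c2: 0 / 0 / 0
  c1 r0c2: 0 / 0 / 0
  c1 r1c1: 0 / 0 / 0
  c1 r1c2: 0 / 0 / 0
  c2 r0c2: 21 / 7 / 3
  c2 r1c1: 16 / 2 / 8
  c2 r1c2: 0 / 0 / 0
  c3 r0c2: 39 / 3 / 6
  c3 r1c1: 72 / 7 / 8
  c3 r1c2: 6 / 2 / 3
  c4 r0c2: 39 / 0 / 0
  c4 r1c1: 72 / 0 / 0
  c4 r1c2: 48 / 7 / 6

PE[1][2].acc = 48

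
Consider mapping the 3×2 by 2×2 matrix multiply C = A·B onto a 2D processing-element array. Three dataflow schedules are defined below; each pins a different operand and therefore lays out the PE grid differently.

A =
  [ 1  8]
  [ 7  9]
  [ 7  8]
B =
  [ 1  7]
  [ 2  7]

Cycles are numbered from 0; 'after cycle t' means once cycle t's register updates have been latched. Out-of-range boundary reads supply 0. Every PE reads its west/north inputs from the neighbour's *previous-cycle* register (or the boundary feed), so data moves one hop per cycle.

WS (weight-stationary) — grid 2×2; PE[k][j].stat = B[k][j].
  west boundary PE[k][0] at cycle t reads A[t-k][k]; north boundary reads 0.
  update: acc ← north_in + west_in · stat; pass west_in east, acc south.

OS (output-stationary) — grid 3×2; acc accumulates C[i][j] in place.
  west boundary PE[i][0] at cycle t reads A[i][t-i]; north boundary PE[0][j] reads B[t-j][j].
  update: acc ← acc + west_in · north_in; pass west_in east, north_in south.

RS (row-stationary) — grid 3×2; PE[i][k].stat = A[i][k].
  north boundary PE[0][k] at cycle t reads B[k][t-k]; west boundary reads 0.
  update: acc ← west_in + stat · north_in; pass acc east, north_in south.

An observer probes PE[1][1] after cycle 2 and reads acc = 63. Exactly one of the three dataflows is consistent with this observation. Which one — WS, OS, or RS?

WS (2×2 grid), PE[1][1]:
  @0  [1,1]  acc 0  |  →0  ↓0
  @1  [1,1]  acc 0  |  →0  ↓0
  @2  [1,1]  acc 63  |  →8  ↓63
OS (3×2 grid), PE[1][1]:
  @0  [1,1]  acc 0  |  →0  ↓0
  @1  [1,1]  acc 0  |  →0  ↓0
  @2  [1,1]  acc 49  |  →7  ↓7
RS (3×2 grid), PE[1][1]:
  @0  [1,1]  acc 0  |  →0  ↓0
  @1  [1,1]  acc 0  |  →0  ↓0
  @2  [1,1]  acc 25  |  →25  ↓2

dataflow = WS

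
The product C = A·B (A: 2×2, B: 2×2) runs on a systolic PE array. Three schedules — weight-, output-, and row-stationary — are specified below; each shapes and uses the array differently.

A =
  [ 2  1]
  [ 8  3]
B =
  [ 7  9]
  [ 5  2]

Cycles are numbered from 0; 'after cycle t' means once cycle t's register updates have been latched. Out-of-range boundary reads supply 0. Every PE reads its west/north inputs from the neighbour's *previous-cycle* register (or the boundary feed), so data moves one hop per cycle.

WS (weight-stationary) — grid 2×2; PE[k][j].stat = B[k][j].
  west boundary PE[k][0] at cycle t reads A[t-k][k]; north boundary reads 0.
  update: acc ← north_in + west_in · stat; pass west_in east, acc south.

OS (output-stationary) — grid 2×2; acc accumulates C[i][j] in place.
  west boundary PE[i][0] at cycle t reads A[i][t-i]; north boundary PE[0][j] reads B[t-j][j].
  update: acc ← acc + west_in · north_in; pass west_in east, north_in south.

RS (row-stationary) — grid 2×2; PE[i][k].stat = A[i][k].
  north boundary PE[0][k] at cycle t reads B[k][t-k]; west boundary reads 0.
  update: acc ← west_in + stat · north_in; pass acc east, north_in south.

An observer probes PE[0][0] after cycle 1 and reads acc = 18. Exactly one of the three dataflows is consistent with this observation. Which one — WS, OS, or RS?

WS (2×2 grid), PE[0][0]:
  0: (0,0).acc=14  regs=<2,14>
  1: (0,0).acc=56  regs=<8,56>
OS (2×2 grid), PE[0][0]:
  0: (0,0).acc=14  regs=<2,7>
  1: (0,0).acc=19  regs=<1,5>
RS (2×2 grid), PE[0][0]:
  0: (0,0).acc=14  regs=<14,7>
  1: (0,0).acc=18  regs=<18,9>

dataflow = RS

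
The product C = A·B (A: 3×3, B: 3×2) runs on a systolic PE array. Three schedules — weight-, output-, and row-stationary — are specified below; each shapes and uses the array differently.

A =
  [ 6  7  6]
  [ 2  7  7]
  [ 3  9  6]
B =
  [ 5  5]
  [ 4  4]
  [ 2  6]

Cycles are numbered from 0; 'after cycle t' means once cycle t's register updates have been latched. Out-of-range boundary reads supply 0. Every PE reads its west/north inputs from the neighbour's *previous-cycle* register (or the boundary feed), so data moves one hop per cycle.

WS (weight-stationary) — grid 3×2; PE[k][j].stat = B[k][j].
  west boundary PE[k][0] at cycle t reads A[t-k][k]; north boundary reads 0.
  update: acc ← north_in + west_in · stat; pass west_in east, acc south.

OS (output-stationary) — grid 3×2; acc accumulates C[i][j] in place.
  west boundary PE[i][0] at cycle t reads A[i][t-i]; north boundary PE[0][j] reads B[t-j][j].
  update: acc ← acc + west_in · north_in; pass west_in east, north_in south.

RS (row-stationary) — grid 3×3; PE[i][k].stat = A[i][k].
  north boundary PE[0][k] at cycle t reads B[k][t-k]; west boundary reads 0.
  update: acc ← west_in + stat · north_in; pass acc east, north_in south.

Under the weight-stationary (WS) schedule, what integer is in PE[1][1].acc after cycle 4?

PE[1][1].acc = 51

Tracing WS — 3×2 array, target PE[1][1]:
  c0 r0c1: 0 / 0 / 0
  c0 r1c0: 0 / 0 / 0
  c0 r1c1: 0 / 0 / 0
  c1 r0c1: 30 / 6 / 30
  c1 r1c0: 58 / 7 / 58
  c1 r1c1: 0 / 0 / 0
  c2 r0c1: 10 / 2 / 10
  c2 r1c0: 38 / 7 / 38
  c2 r1c1: 58 / 7 / 58
  c3 r0c1: 15 / 3 / 15
  c3 r1c0: 51 / 9 / 51
  c3 r1c1: 38 / 7 / 38
  c4 r0c1: 0 / 0 / 0
  c4 r1c0: 0 / 0 / 0
  c4 r1c1: 51 / 9 / 51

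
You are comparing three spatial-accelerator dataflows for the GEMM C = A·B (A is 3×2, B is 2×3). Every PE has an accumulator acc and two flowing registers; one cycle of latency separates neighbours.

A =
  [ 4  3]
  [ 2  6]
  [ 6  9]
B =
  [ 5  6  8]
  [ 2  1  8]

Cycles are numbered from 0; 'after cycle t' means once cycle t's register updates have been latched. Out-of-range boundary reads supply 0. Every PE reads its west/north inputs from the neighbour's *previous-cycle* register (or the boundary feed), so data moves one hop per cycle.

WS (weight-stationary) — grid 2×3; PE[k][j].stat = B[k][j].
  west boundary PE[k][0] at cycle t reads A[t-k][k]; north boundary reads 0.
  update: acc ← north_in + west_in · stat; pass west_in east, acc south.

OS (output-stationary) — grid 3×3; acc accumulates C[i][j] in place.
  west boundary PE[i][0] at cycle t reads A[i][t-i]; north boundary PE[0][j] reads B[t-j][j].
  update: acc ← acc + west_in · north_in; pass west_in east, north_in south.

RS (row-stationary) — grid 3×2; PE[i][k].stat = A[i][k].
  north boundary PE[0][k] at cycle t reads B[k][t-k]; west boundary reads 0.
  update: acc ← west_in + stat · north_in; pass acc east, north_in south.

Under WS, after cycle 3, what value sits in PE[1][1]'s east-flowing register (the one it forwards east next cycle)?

register = 6

Tracing WS — 2×3 array, target PE[1][1]:
  0: (0,1).acc=0  regs=<0,0>
  0: (1,0).acc=0  regs=<0,0>
  0: (1,1).acc=0  regs=<0,0>
  1: (0,1).acc=24  regs=<4,24>
  1: (1,0).acc=26  regs=<3,26>
  1: (1,1).acc=0  regs=<0,0>
  2: (0,1).acc=12  regs=<2,12>
  2: (1,0).acc=22  regs=<6,22>
  2: (1,1).acc=27  regs=<3,27>
  3: (0,1).acc=36  regs=<6,36>
  3: (1,0).acc=48  regs=<9,48>
  3: (1,1).acc=18  regs=<6,18>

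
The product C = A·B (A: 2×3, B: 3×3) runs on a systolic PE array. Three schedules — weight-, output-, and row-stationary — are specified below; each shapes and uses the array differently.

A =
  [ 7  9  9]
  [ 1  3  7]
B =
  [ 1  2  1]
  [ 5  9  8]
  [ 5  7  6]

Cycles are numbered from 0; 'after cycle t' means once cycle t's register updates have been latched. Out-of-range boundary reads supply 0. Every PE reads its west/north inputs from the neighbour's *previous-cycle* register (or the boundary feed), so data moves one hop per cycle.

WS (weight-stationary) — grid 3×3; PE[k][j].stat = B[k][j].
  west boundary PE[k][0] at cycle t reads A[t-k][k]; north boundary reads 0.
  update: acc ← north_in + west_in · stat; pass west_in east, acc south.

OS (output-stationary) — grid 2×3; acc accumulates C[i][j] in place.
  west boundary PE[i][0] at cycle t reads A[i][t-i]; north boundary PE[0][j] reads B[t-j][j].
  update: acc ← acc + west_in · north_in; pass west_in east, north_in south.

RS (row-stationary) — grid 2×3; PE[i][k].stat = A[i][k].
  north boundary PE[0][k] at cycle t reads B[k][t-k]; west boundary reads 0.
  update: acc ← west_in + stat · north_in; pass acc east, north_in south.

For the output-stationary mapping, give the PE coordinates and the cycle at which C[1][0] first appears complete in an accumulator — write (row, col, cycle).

(row, col, cycle) = (1, 0, 3)

OS — PE[1][0] is where C[1][0] collects:
  @0  [1,0]  acc 0  |  →0  ↓0
  @1  [1,0]  acc 1  |  →1  ↓1
  @2  [1,0]  acc 16  |  →3  ↓5
  @3  [1,0]  acc 51  |  →7  ↓5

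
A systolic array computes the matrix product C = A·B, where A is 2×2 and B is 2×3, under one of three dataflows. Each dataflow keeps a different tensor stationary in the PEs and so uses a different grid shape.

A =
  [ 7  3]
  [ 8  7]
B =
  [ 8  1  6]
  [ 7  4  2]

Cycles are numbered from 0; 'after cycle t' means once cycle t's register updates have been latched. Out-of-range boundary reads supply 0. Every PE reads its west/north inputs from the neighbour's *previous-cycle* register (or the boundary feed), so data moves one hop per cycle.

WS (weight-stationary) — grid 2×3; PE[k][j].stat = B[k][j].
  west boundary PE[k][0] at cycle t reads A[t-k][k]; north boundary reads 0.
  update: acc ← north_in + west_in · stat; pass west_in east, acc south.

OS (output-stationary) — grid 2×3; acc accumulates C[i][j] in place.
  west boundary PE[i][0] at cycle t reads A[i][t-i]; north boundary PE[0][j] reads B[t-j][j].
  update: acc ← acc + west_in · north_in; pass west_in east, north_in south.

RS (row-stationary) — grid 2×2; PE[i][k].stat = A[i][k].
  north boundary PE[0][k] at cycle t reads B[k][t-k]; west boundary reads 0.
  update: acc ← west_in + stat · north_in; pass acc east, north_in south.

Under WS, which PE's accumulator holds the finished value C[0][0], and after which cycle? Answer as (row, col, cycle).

WS — PE[1][0] is where C[0][0] collects:
  0: (1,0).acc=0  regs=<0,0>
  1: (1,0).acc=77  regs=<3,77>

(row, col, cycle) = (1, 0, 1)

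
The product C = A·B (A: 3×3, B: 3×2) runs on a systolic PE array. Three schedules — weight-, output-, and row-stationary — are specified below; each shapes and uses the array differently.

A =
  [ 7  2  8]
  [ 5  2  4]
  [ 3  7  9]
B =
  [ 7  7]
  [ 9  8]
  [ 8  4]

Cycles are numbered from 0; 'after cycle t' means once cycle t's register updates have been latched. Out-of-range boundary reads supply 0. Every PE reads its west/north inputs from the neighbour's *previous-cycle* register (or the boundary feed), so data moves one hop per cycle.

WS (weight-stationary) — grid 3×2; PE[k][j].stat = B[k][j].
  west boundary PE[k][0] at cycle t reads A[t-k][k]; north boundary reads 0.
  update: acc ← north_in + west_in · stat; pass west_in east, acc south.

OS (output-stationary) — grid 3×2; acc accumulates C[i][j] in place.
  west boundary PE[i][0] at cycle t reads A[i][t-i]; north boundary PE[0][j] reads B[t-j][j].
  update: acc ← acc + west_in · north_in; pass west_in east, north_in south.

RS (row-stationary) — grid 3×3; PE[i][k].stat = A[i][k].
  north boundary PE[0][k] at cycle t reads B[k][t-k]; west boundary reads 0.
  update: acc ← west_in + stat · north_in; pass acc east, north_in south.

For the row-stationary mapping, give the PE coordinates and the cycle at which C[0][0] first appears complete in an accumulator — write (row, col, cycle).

(row, col, cycle) = (0, 2, 2)

Under RS, C[0][0] lands at PE[0][2]:
  [0] (0,2) acc=0 (h:0 v:0)
  [1] (0,2) acc=0 (h:0 v:0)
  [2] (0,2) acc=131 (h:131 v:8)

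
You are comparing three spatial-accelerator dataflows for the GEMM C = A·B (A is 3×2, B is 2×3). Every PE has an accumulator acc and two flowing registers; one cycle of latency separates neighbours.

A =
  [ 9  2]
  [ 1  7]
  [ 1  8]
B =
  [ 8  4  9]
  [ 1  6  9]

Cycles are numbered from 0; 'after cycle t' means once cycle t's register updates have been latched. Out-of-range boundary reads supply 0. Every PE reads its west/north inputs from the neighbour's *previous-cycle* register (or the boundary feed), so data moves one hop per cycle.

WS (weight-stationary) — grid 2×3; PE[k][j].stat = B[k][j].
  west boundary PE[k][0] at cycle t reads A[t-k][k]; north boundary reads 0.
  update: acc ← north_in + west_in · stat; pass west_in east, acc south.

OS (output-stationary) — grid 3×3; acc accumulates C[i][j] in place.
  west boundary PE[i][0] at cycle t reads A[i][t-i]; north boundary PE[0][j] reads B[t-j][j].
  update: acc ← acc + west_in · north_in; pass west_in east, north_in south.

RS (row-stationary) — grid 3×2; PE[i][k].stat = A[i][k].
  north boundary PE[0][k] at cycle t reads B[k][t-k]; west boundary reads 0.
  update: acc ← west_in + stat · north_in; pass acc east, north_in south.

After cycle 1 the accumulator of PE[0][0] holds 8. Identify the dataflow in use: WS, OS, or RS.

dataflow = WS

WS [2×3] PE[0][0] across cycles:
  0: (0,0).acc=72  regs=<9,72>
  1: (0,0).acc=8  regs=<1,8>
OS [3×3] PE[0][0] across cycles:
  0: (0,0).acc=72  regs=<9,8>
  1: (0,0).acc=74  regs=<2,1>
RS [3×2] PE[0][0] across cycles:
  0: (0,0).acc=72  regs=<72,8>
  1: (0,0).acc=36  regs=<36,4>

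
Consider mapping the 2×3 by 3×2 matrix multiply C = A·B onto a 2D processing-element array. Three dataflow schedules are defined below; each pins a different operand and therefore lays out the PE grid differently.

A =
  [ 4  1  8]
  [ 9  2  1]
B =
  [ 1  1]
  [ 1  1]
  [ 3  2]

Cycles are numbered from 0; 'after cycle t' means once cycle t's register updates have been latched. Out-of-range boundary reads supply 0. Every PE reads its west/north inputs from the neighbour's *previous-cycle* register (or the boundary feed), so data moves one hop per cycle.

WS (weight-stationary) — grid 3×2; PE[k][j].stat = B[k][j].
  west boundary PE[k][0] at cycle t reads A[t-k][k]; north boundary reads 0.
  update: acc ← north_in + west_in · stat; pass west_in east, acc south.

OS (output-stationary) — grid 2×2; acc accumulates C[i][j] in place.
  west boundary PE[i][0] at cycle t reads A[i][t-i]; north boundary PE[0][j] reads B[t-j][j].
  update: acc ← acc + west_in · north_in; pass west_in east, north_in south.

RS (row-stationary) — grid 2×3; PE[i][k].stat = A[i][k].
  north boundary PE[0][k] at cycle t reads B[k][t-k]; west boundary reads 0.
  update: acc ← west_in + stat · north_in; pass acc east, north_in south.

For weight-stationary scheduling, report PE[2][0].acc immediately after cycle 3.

WS (3×2). Following PE[2][0] plus its west/north inputs:
  after 0 — PE[1][0] acc=0, pass-E 0, pass-S 0
  after 0 — PE[2][0] acc=0, pass-E 0, pass-S 0
  after 1 — PE[1][0] acc=5, pass-E 1, pass-S 5
  after 1 — PE[2][0] acc=0, pass-E 0, pass-S 0
  after 2 — PE[1][0] acc=11, pass-E 2, pass-S 11
  after 2 — PE[2][0] acc=29, pass-E 8, pass-S 29
  after 3 — PE[1][0] acc=0, pass-E 0, pass-S 0
  after 3 — PE[2][0] acc=14, pass-E 1, pass-S 14

PE[2][0].acc = 14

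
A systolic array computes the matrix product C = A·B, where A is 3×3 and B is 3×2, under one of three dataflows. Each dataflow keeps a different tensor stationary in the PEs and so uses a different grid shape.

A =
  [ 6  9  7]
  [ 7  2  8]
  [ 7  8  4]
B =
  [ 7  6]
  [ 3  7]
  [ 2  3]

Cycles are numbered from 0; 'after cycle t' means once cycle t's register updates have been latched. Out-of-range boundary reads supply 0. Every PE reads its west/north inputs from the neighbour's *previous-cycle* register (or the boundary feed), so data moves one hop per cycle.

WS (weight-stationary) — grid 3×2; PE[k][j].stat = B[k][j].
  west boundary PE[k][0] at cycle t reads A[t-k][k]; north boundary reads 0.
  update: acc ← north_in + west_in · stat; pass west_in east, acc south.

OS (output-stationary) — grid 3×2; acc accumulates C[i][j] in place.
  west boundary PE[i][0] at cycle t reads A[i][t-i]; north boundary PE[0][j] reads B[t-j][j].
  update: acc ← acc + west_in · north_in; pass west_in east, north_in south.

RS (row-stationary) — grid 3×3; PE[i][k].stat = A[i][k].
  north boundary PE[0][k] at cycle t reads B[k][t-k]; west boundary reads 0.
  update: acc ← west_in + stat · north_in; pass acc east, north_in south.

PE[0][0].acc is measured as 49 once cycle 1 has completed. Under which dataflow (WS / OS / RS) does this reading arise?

WS [3×2] PE[0][0] across cycles:
  @0  [0,0]  acc 42  |  →6  ↓42
  @1  [0,0]  acc 49  |  →7  ↓49
OS [3×2] PE[0][0] across cycles:
  @0  [0,0]  acc 42  |  →6  ↓7
  @1  [0,0]  acc 69  |  →9  ↓3
RS [3×3] PE[0][0] across cycles:
  @0  [0,0]  acc 42  |  →42  ↓7
  @1  [0,0]  acc 36  |  →36  ↓6

dataflow = WS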